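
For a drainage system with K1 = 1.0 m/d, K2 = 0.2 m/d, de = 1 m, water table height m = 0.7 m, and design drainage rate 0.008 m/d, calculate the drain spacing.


S^2 = 8*K2*de*m/q + 4*K1*m^2/q
S^2 = 8*0.2*1*0.7/0.008 + 4*1.0*0.7^2/0.008
S = sqrt(385.0000)

19.6214 m


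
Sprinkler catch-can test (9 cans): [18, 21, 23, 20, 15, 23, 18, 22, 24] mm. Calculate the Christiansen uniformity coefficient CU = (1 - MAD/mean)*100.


mean = 20.444444 mm
MAD = 2.395062 mm
CU = (1 - 2.395062/20.444444)*100

88.2850 %


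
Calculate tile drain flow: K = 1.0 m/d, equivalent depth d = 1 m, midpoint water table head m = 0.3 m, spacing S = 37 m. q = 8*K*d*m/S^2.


q = 8*K*d*m/S^2
q = 8*1.0*1*0.3/37^2
q = 2.4000 / 1369

0.0018 m/d


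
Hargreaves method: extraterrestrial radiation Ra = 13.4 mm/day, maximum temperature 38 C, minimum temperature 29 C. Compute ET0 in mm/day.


Tmean = (Tmax + Tmin)/2 = (38 + 29)/2 = 33.5
ET0 = 0.0023 * 13.4 * (33.5 + 17.8) * sqrt(38 - 29)
ET0 = 0.0023 * 13.4 * 51.3 * 3.000000

4.7432 mm/day


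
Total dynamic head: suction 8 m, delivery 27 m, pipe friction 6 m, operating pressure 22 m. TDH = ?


TDH = Hs + Hd + hf + Hp = 8 + 27 + 6 + 22 = 63

63 m


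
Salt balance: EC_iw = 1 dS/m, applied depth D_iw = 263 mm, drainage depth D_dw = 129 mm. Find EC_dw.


EC_dw = EC_iw * D_iw / D_dw
EC_dw = 1 * 263 / 129
EC_dw = 263 / 129

2.0388 dS/m


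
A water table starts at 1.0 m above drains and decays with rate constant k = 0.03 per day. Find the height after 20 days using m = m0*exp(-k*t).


m = m0 * exp(-k*t)
m = 1.0 * exp(-0.03 * 20)
m = 1.0 * exp(-0.6000)

0.5488 m


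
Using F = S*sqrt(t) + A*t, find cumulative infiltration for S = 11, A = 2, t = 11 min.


F = S*sqrt(t) + A*t
F = 11*sqrt(11) + 2*11
F = 11*3.316625 + 22

58.4829 mm


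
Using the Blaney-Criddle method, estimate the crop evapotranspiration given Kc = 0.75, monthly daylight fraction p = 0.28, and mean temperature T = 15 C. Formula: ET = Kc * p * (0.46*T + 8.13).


ET = Kc * p * (0.46*T + 8.13)
ET = 0.75 * 0.28 * (0.46*15 + 8.13)
ET = 0.75 * 0.28 * 15.0300

3.1563 mm/day


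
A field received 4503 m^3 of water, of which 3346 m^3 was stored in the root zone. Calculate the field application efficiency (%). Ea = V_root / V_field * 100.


Ea = V_root / V_field * 100 = 3346 / 4503 * 100 = 74.3060%

74.3060 %


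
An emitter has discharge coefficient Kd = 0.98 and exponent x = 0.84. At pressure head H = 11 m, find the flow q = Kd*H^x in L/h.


q = Kd * H^x = 0.98 * 11^0.84 = 0.98 * 7.494969

7.3451 L/h


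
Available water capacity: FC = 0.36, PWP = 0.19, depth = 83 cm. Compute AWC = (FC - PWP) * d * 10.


AWC = (FC - PWP) * d * 10
AWC = (0.36 - 0.19) * 83 * 10
AWC = 0.1700 * 83 * 10

141.1000 mm


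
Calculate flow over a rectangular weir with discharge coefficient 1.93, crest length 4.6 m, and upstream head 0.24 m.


Q = C * L * H^(3/2) = 1.93 * 4.6 * 0.24^1.5 = 1.93 * 4.6 * 0.117576

1.0438 m^3/s


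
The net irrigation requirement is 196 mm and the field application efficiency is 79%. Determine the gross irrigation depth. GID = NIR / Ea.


Ea = 79% = 0.79
GID = NIR / Ea = 196 / 0.79 = 248.1013 mm

248.1013 mm


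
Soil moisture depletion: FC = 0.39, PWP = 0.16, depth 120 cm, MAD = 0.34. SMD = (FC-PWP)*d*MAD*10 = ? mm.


SMD = (FC - PWP) * d * MAD * 10
SMD = (0.39 - 0.16) * 120 * 0.34 * 10
SMD = 0.2300 * 120 * 0.34 * 10

93.8400 mm


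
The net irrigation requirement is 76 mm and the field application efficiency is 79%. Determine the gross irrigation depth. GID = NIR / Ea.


Ea = 79% = 0.79
GID = NIR / Ea = 76 / 0.79 = 96.2025 mm

96.2025 mm


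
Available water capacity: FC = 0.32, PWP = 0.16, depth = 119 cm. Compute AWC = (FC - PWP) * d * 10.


AWC = (FC - PWP) * d * 10
AWC = (0.32 - 0.16) * 119 * 10
AWC = 0.1600 * 119 * 10

190.4000 mm


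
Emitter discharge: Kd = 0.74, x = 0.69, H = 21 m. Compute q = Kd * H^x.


q = Kd * H^x = 0.74 * 21^0.69 = 0.74 * 8.172056

6.0473 L/h


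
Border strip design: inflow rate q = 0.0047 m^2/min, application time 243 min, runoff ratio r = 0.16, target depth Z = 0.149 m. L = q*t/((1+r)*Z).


L = q*t/((1+r)*Z)
L = 0.0047*243/((1+0.16)*0.149)
L = 1.1421/0.17284

6.6078 m


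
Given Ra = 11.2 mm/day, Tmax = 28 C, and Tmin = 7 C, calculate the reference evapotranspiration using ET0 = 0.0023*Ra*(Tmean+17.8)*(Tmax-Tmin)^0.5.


Tmean = (Tmax + Tmin)/2 = (28 + 7)/2 = 17.5
ET0 = 0.0023 * 11.2 * (17.5 + 17.8) * sqrt(28 - 7)
ET0 = 0.0023 * 11.2 * 35.3 * 4.582576

4.1671 mm/day


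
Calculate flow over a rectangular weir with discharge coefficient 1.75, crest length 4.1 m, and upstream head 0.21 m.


Q = C * L * H^(3/2) = 1.75 * 4.1 * 0.21^1.5 = 1.75 * 4.1 * 0.096234

0.6905 m^3/s


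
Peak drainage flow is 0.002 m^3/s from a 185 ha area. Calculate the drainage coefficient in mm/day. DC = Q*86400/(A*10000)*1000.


DC = Q * 86400 / (A * 10000) * 1000
DC = 0.002 * 86400 / (185 * 10000) * 1000
DC = 172800.0000 / 1850000

0.0934 mm/day


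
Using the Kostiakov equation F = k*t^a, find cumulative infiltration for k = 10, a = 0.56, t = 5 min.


F = k * t^a = 10 * 5^0.56
F = 10 * 2.462766

24.6277 mm


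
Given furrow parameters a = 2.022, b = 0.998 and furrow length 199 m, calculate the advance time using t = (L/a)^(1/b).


t = (L/a)^(1/b)
t = (199/2.022)^(1/0.998)
t = 98.417409^(1/0.998)

99.3267 min


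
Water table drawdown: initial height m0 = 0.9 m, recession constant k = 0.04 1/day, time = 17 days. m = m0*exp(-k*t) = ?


m = m0 * exp(-k*t)
m = 0.9 * exp(-0.04 * 17)
m = 0.9 * exp(-0.6800)

0.4560 m


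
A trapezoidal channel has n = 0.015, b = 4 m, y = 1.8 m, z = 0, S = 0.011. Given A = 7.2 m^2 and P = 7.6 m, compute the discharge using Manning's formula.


R = A/P = 7.2/7.6 = 0.947368
Q = (1/0.015) * 7.2 * 0.947368^(2/3) * 0.011^0.5

48.5605 m^3/s


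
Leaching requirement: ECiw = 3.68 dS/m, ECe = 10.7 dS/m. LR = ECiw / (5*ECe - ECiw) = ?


LR = ECiw / (5*ECe - ECiw)
LR = 3.68 / (5*10.7 - 3.68)
LR = 3.68 / 49.8200

0.0739


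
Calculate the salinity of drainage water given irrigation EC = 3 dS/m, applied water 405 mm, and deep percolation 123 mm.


EC_dw = EC_iw * D_iw / D_dw
EC_dw = 3 * 405 / 123
EC_dw = 1215 / 123

9.8780 dS/m


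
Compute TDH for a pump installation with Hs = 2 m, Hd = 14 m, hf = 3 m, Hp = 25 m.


TDH = Hs + Hd + hf + Hp = 2 + 14 + 3 + 25 = 44

44 m


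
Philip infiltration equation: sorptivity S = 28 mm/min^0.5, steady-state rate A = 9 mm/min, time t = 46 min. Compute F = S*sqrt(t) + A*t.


F = S*sqrt(t) + A*t
F = 28*sqrt(46) + 9*46
F = 28*6.782330 + 414

603.9052 mm


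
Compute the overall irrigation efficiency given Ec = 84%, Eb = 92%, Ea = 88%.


Ec = 0.84, Eb = 0.92, Ea = 0.88
E = 0.84 * 0.92 * 0.88 * 100 = 68.0064%

68.0064 %


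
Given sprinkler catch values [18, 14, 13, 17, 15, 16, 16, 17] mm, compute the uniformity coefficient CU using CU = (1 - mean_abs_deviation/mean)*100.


mean = 15.750000 mm
MAD = 1.312500 mm
CU = (1 - 1.312500/15.750000)*100

91.6667 %


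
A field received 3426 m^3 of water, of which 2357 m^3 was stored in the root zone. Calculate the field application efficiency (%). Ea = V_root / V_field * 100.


Ea = V_root / V_field * 100 = 2357 / 3426 * 100 = 68.7974%

68.7974 %


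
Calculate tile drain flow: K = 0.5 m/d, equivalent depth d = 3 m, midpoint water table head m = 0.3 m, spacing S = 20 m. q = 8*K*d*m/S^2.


q = 8*K*d*m/S^2
q = 8*0.5*3*0.3/20^2
q = 3.6000 / 400

0.0090 m/d


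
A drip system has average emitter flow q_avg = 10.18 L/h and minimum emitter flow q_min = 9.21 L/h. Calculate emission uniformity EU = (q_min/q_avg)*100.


EU = (q_min/q_avg)*100 = (9.21/10.18)*100 = 90.4715%

90.4715 %


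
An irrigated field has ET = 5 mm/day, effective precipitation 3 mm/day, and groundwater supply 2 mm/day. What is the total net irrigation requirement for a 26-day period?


Daily deficit = ET - Pe - GW = 5 - 3 - 2 = 0 mm/day
NIR = 0 * 26 = 0 mm

0 mm


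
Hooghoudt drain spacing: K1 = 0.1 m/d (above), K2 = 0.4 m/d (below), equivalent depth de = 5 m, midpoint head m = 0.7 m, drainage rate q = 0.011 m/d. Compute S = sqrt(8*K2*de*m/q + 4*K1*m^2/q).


S^2 = 8*K2*de*m/q + 4*K1*m^2/q
S^2 = 8*0.4*5*0.7/0.011 + 4*0.1*0.7^2/0.011
S = sqrt(1036.0000)

32.1870 m


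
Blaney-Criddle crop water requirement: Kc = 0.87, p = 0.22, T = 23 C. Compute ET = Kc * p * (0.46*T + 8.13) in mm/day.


ET = Kc * p * (0.46*T + 8.13)
ET = 0.87 * 0.22 * (0.46*23 + 8.13)
ET = 0.87 * 0.22 * 18.7100

3.5811 mm/day


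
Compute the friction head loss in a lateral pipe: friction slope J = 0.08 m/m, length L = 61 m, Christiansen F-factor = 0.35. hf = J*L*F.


hf = J * L * F = 0.08 * 61 * 0.35 = 1.7080 m

1.7080 m


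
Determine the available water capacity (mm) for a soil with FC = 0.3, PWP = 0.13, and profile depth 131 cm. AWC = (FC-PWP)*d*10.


AWC = (FC - PWP) * d * 10
AWC = (0.3 - 0.13) * 131 * 10
AWC = 0.1700 * 131 * 10

222.7000 mm


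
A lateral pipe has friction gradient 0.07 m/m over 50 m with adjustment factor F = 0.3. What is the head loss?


hf = J * L * F = 0.07 * 50 * 0.3 = 1.0500 m

1.0500 m


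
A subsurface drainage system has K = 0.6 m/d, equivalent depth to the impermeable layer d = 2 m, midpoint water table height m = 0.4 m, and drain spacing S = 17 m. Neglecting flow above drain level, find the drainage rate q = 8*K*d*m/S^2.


q = 8*K*d*m/S^2
q = 8*0.6*2*0.4/17^2
q = 3.8400 / 289

0.0133 m/d


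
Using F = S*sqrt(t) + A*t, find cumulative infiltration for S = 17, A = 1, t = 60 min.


F = S*sqrt(t) + A*t
F = 17*sqrt(60) + 1*60
F = 17*7.745967 + 60

191.6814 mm


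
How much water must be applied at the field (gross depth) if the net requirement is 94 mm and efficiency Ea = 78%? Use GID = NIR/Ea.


Ea = 78% = 0.78
GID = NIR / Ea = 94 / 0.78 = 120.5128 mm

120.5128 mm


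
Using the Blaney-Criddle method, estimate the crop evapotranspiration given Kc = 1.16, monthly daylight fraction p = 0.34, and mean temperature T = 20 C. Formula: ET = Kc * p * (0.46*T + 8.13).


ET = Kc * p * (0.46*T + 8.13)
ET = 1.16 * 0.34 * (0.46*20 + 8.13)
ET = 1.16 * 0.34 * 17.3300

6.8350 mm/day


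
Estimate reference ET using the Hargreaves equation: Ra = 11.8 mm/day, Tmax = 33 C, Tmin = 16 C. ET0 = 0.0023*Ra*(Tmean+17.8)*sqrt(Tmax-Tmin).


Tmean = (Tmax + Tmin)/2 = (33 + 16)/2 = 24.5
ET0 = 0.0023 * 11.8 * (24.5 + 17.8) * sqrt(33 - 16)
ET0 = 0.0023 * 11.8 * 42.3 * 4.123106

4.7334 mm/day


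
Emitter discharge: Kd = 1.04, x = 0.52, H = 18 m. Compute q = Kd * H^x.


q = Kd * H^x = 1.04 * 18^0.52 = 1.04 * 4.495124

4.6749 L/h


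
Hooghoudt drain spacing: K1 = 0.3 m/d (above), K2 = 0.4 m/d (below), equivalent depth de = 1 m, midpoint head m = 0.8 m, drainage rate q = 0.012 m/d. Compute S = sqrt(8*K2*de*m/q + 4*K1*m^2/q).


S^2 = 8*K2*de*m/q + 4*K1*m^2/q
S^2 = 8*0.4*1*0.8/0.012 + 4*0.3*0.8^2/0.012
S = sqrt(277.3333)

16.6533 m


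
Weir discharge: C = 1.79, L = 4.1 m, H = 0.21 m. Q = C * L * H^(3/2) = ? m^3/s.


Q = C * L * H^(3/2) = 1.79 * 4.1 * 0.21^1.5 = 1.79 * 4.1 * 0.096234

0.7063 m^3/s


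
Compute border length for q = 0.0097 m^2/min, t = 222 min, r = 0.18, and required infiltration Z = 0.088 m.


L = q*t/((1+r)*Z)
L = 0.0097*222/((1+0.18)*0.088)
L = 2.1534/0.10384

20.7377 m


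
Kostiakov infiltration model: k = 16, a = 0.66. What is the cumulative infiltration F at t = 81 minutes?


F = k * t^a = 16 * 81^0.66
F = 16 * 18.180261

290.8842 mm


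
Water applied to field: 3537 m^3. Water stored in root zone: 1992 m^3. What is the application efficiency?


Ea = V_root / V_field * 100 = 1992 / 3537 * 100 = 56.3189%

56.3189 %


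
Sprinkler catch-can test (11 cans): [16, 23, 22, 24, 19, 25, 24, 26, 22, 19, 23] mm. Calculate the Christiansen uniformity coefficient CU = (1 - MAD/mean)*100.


mean = 22.090909 mm
MAD = 2.264463 mm
CU = (1 - 2.264463/22.090909)*100

89.7493 %


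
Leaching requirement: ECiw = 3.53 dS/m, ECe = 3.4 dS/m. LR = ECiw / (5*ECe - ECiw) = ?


LR = ECiw / (5*ECe - ECiw)
LR = 3.53 / (5*3.4 - 3.53)
LR = 3.53 / 13.4700

0.2621


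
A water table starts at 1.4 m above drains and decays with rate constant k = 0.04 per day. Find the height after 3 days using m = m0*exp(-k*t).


m = m0 * exp(-k*t)
m = 1.4 * exp(-0.04 * 3)
m = 1.4 * exp(-0.1200)

1.2417 m


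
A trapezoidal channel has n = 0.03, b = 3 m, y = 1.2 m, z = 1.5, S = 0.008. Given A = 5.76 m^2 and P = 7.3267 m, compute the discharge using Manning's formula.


R = A/P = 5.76/7.3267 = 0.786166
Q = (1/0.03) * 5.76 * 0.786166^(2/3) * 0.008^0.5

14.6281 m^3/s


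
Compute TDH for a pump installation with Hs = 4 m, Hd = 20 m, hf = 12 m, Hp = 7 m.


TDH = Hs + Hd + hf + Hp = 4 + 20 + 12 + 7 = 43

43 m


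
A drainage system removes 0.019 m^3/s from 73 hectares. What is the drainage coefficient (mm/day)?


DC = Q * 86400 / (A * 10000) * 1000
DC = 0.019 * 86400 / (73 * 10000) * 1000
DC = 1641600.0000 / 730000

2.2488 mm/day


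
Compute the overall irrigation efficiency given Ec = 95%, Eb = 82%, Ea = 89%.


Ec = 0.95, Eb = 0.82, Ea = 0.89
E = 0.95 * 0.82 * 0.89 * 100 = 69.3310%

69.3310 %


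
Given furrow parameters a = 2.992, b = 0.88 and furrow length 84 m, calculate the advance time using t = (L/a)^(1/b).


t = (L/a)^(1/b)
t = (84/2.992)^(1/0.88)
t = 28.074866^(1/0.88)

44.2400 min


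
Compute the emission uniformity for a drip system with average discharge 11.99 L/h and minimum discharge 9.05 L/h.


EU = (q_min/q_avg)*100 = (9.05/11.99)*100 = 75.4796%

75.4796 %


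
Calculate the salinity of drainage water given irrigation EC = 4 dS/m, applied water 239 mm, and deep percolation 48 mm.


EC_dw = EC_iw * D_iw / D_dw
EC_dw = 4 * 239 / 48
EC_dw = 956 / 48

19.9167 dS/m


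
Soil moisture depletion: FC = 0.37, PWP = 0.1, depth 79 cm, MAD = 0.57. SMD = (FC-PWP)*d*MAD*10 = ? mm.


SMD = (FC - PWP) * d * MAD * 10
SMD = (0.37 - 0.1) * 79 * 0.57 * 10
SMD = 0.2700 * 79 * 0.57 * 10

121.5810 mm


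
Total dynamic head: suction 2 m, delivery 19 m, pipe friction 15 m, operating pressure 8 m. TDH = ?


TDH = Hs + Hd + hf + Hp = 2 + 19 + 15 + 8 = 44

44 m


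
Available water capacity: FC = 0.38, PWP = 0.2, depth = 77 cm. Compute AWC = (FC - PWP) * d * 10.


AWC = (FC - PWP) * d * 10
AWC = (0.38 - 0.2) * 77 * 10
AWC = 0.1800 * 77 * 10

138.6000 mm


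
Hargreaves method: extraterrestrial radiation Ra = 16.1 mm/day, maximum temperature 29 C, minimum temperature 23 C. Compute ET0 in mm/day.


Tmean = (Tmax + Tmin)/2 = (29 + 23)/2 = 26.0
ET0 = 0.0023 * 16.1 * (26.0 + 17.8) * sqrt(29 - 23)
ET0 = 0.0023 * 16.1 * 43.8 * 2.449490

3.9729 mm/day


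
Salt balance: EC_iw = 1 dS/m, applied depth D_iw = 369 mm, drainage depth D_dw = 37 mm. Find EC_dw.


EC_dw = EC_iw * D_iw / D_dw
EC_dw = 1 * 369 / 37
EC_dw = 369 / 37

9.9730 dS/m


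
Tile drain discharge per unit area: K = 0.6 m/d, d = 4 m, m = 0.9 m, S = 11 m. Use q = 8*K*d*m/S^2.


q = 8*K*d*m/S^2
q = 8*0.6*4*0.9/11^2
q = 17.2800 / 121

0.1428 m/d


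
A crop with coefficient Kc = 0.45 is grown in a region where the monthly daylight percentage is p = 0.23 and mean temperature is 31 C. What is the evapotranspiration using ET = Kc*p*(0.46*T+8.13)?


ET = Kc * p * (0.46*T + 8.13)
ET = 0.45 * 0.23 * (0.46*31 + 8.13)
ET = 0.45 * 0.23 * 22.3900

2.3174 mm/day


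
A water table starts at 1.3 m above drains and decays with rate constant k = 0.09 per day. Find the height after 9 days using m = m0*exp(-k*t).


m = m0 * exp(-k*t)
m = 1.3 * exp(-0.09 * 9)
m = 1.3 * exp(-0.8100)

0.5783 m


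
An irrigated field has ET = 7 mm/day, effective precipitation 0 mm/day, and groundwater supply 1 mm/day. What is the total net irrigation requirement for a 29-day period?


Daily deficit = ET - Pe - GW = 7 - 0 - 1 = 6 mm/day
NIR = 6 * 29 = 174 mm

174.0000 mm


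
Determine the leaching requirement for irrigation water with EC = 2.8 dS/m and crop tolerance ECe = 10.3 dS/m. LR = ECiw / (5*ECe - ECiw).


LR = ECiw / (5*ECe - ECiw)
LR = 2.8 / (5*10.3 - 2.8)
LR = 2.8 / 48.7000

0.0575


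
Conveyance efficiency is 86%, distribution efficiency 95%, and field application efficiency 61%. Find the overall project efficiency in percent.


Ec = 0.86, Eb = 0.95, Ea = 0.61
E = 0.86 * 0.95 * 0.61 * 100 = 49.8370%

49.8370 %


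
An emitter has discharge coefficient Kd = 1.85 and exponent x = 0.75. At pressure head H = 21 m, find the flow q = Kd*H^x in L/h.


q = Kd * H^x = 1.85 * 21^0.75 = 1.85 * 9.809898

18.1483 L/h


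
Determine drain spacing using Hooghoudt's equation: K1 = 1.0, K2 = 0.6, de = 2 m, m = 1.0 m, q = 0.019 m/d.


S^2 = 8*K2*de*m/q + 4*K1*m^2/q
S^2 = 8*0.6*2*1.0/0.019 + 4*1.0*1.0^2/0.019
S = sqrt(715.7895)

26.7542 m


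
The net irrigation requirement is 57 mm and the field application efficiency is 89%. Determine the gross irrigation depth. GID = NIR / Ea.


Ea = 89% = 0.89
GID = NIR / Ea = 57 / 0.89 = 64.0449 mm

64.0449 mm


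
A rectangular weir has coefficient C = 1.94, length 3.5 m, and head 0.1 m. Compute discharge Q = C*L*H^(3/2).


Q = C * L * H^(3/2) = 1.94 * 3.5 * 0.1^1.5 = 1.94 * 3.5 * 0.031623

0.2147 m^3/s


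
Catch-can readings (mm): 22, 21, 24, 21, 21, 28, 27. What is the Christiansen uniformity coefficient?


mean = 23.428571 mm
MAD = 2.489796 mm
CU = (1 - 2.489796/23.428571)*100

89.3728 %


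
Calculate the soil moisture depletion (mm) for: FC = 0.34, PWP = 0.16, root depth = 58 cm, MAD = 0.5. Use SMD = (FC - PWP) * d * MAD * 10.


SMD = (FC - PWP) * d * MAD * 10
SMD = (0.34 - 0.16) * 58 * 0.5 * 10
SMD = 0.1800 * 58 * 0.5 * 10

52.2000 mm


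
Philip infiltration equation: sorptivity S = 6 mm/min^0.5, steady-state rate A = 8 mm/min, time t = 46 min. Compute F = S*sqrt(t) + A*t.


F = S*sqrt(t) + A*t
F = 6*sqrt(46) + 8*46
F = 6*6.782330 + 368

408.6940 mm


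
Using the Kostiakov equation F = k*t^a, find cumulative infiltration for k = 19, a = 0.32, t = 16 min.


F = k * t^a = 19 * 16^0.32
F = 19 * 2.428390

46.1394 mm


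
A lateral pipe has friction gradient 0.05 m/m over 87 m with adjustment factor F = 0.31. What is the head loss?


hf = J * L * F = 0.05 * 87 * 0.31 = 1.3485 m

1.3485 m


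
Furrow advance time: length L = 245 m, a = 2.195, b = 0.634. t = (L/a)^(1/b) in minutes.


t = (L/a)^(1/b)
t = (245/2.195)^(1/0.634)
t = 111.617312^(1/0.634)

1697.6983 min


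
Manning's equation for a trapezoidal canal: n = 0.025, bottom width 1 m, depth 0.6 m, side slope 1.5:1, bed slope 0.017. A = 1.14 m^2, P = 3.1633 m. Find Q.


R = A/P = 1.14/3.1633 = 0.360383
Q = (1/0.025) * 1.14 * 0.360383^(2/3) * 0.017^0.5

3.0109 m^3/s


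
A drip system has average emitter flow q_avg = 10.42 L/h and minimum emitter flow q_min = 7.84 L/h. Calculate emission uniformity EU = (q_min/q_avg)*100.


EU = (q_min/q_avg)*100 = (7.84/10.42)*100 = 75.2399%

75.2399 %


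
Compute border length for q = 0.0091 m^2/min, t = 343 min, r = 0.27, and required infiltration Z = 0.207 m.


L = q*t/((1+r)*Z)
L = 0.0091*343/((1+0.27)*0.207)
L = 3.1213/0.26289

11.8730 m


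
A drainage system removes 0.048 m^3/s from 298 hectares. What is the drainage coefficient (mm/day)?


DC = Q * 86400 / (A * 10000) * 1000
DC = 0.048 * 86400 / (298 * 10000) * 1000
DC = 4147200.0000 / 2980000

1.3917 mm/day


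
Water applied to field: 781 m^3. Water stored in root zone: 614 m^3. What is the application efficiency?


Ea = V_root / V_field * 100 = 614 / 781 * 100 = 78.6172%

78.6172 %


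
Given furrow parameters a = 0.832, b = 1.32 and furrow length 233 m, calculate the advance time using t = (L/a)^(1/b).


t = (L/a)^(1/b)
t = (233/0.832)^(1/1.32)
t = 280.048077^(1/1.32)

71.4437 min


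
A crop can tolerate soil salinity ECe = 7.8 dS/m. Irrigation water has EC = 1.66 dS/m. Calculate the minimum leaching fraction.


LR = ECiw / (5*ECe - ECiw)
LR = 1.66 / (5*7.8 - 1.66)
LR = 1.66 / 37.3400

0.0445


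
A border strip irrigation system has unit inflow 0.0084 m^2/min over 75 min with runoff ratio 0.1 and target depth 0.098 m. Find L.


L = q*t/((1+r)*Z)
L = 0.0084*75/((1+0.1)*0.098)
L = 0.63/0.1078

5.8442 m


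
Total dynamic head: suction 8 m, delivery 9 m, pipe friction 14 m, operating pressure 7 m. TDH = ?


TDH = Hs + Hd + hf + Hp = 8 + 9 + 14 + 7 = 38

38 m


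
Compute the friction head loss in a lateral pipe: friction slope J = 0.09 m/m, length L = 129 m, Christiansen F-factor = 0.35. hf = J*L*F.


hf = J * L * F = 0.09 * 129 * 0.35 = 4.0635 m

4.0635 m


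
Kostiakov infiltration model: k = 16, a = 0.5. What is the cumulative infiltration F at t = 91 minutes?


F = k * t^a = 16 * 91^0.5
F = 16 * 9.539392

152.6303 mm


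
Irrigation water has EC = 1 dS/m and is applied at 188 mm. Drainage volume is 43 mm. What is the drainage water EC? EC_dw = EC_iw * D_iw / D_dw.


EC_dw = EC_iw * D_iw / D_dw
EC_dw = 1 * 188 / 43
EC_dw = 188 / 43

4.3721 dS/m


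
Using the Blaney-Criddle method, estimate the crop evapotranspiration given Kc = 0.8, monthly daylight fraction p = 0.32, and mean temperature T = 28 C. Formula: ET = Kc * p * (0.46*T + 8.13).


ET = Kc * p * (0.46*T + 8.13)
ET = 0.8 * 0.32 * (0.46*28 + 8.13)
ET = 0.8 * 0.32 * 21.0100

5.3786 mm/day


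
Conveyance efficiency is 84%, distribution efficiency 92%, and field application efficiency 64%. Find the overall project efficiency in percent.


Ec = 0.84, Eb = 0.92, Ea = 0.64
E = 0.84 * 0.92 * 0.64 * 100 = 49.4592%

49.4592 %


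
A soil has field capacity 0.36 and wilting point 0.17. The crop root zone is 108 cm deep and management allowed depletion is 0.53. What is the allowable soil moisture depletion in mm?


SMD = (FC - PWP) * d * MAD * 10
SMD = (0.36 - 0.17) * 108 * 0.53 * 10
SMD = 0.1900 * 108 * 0.53 * 10

108.7560 mm


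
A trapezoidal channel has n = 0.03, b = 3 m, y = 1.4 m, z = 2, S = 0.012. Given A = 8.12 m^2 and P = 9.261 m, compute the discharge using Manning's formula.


R = A/P = 8.12/9.261 = 0.876795
Q = (1/0.03) * 8.12 * 0.876795^(2/3) * 0.012^0.5

27.1617 m^3/s


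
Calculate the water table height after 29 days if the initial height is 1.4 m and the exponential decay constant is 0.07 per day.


m = m0 * exp(-k*t)
m = 1.4 * exp(-0.07 * 29)
m = 1.4 * exp(-2.0300)

0.1839 m


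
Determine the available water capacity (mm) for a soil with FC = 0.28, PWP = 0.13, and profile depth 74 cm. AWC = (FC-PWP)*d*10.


AWC = (FC - PWP) * d * 10
AWC = (0.28 - 0.13) * 74 * 10
AWC = 0.1500 * 74 * 10

111.0000 mm


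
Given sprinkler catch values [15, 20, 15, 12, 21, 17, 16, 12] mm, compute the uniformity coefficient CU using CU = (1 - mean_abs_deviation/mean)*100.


mean = 16.000000 mm
MAD = 2.500000 mm
CU = (1 - 2.500000/16.000000)*100

84.3750 %


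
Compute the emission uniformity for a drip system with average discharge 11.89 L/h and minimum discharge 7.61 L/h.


EU = (q_min/q_avg)*100 = (7.61/11.89)*100 = 64.0034%

64.0034 %


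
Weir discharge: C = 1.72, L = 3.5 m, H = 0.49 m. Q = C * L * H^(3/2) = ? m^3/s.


Q = C * L * H^(3/2) = 1.72 * 3.5 * 0.49^1.5 = 1.72 * 3.5 * 0.343000

2.0649 m^3/s


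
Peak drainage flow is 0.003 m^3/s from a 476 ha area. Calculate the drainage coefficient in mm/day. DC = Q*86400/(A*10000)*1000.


DC = Q * 86400 / (A * 10000) * 1000
DC = 0.003 * 86400 / (476 * 10000) * 1000
DC = 259200.0000 / 4760000

0.0545 mm/day


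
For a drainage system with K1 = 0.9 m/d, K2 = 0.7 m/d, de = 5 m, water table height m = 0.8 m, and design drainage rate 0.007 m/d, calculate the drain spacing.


S^2 = 8*K2*de*m/q + 4*K1*m^2/q
S^2 = 8*0.7*5*0.8/0.007 + 4*0.9*0.8^2/0.007
S = sqrt(3529.1429)

59.4066 m


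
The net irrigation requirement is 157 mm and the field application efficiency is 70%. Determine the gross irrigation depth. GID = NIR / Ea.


Ea = 70% = 0.7
GID = NIR / Ea = 157 / 0.7 = 224.2857 mm

224.2857 mm


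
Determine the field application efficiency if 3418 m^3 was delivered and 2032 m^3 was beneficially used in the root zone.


Ea = V_root / V_field * 100 = 2032 / 3418 * 100 = 59.4500%

59.4500 %


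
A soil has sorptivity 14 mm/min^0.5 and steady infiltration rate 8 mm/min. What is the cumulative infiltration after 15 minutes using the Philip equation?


F = S*sqrt(t) + A*t
F = 14*sqrt(15) + 8*15
F = 14*3.872983 + 120

174.2218 mm


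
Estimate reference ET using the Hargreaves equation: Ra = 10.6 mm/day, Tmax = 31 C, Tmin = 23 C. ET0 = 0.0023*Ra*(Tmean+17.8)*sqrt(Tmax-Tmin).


Tmean = (Tmax + Tmin)/2 = (31 + 23)/2 = 27.0
ET0 = 0.0023 * 10.6 * (27.0 + 17.8) * sqrt(31 - 23)
ET0 = 0.0023 * 10.6 * 44.8 * 2.828427

3.0893 mm/day


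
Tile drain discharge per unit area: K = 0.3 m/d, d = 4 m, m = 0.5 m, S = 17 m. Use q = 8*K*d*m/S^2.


q = 8*K*d*m/S^2
q = 8*0.3*4*0.5/17^2
q = 4.8000 / 289

0.0166 m/d


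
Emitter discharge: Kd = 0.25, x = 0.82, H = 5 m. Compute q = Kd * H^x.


q = Kd * H^x = 0.25 * 5^0.82 = 0.25 * 3.742445

0.9356 L/h


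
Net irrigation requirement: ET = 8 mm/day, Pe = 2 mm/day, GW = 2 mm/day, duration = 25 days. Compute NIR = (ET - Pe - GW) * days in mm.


Daily deficit = ET - Pe - GW = 8 - 2 - 2 = 4 mm/day
NIR = 4 * 25 = 100 mm

100.0000 mm


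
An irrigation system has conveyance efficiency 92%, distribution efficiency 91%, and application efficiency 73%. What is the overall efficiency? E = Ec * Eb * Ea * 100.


Ec = 0.92, Eb = 0.91, Ea = 0.73
E = 0.92 * 0.91 * 0.73 * 100 = 61.1156%

61.1156 %


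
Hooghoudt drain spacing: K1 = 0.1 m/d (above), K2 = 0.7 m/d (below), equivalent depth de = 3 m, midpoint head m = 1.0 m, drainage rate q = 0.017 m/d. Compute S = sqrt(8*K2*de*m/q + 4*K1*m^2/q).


S^2 = 8*K2*de*m/q + 4*K1*m^2/q
S^2 = 8*0.7*3*1.0/0.017 + 4*0.1*1.0^2/0.017
S = sqrt(1011.7647)

31.8082 m


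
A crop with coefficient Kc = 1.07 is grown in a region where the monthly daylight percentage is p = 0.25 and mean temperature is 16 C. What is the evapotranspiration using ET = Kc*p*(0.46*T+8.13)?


ET = Kc * p * (0.46*T + 8.13)
ET = 1.07 * 0.25 * (0.46*16 + 8.13)
ET = 1.07 * 0.25 * 15.4900

4.1436 mm/day


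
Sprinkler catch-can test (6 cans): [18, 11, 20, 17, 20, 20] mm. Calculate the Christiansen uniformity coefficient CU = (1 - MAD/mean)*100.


mean = 17.666667 mm
MAD = 2.444444 mm
CU = (1 - 2.444444/17.666667)*100

86.1635 %


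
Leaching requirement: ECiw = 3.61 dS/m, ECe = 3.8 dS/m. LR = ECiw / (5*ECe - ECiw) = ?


LR = ECiw / (5*ECe - ECiw)
LR = 3.61 / (5*3.8 - 3.61)
LR = 3.61 / 15.3900

0.2346


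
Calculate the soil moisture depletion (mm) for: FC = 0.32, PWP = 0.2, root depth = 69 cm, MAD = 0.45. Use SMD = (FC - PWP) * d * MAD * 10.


SMD = (FC - PWP) * d * MAD * 10
SMD = (0.32 - 0.2) * 69 * 0.45 * 10
SMD = 0.1200 * 69 * 0.45 * 10

37.2600 mm


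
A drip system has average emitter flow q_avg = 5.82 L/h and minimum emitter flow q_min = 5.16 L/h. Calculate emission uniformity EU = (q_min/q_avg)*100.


EU = (q_min/q_avg)*100 = (5.16/5.82)*100 = 88.6598%

88.6598 %


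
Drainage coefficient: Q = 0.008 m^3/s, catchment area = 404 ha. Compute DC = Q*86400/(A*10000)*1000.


DC = Q * 86400 / (A * 10000) * 1000
DC = 0.008 * 86400 / (404 * 10000) * 1000
DC = 691200.0000 / 4040000

0.1711 mm/day


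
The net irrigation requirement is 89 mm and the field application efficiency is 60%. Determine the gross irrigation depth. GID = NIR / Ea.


Ea = 60% = 0.6
GID = NIR / Ea = 89 / 0.6 = 148.3333 mm

148.3333 mm


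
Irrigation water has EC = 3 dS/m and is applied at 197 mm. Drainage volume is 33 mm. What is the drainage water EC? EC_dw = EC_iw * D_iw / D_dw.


EC_dw = EC_iw * D_iw / D_dw
EC_dw = 3 * 197 / 33
EC_dw = 591 / 33

17.9091 dS/m


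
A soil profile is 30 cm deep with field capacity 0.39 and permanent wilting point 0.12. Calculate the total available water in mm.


AWC = (FC - PWP) * d * 10
AWC = (0.39 - 0.12) * 30 * 10
AWC = 0.2700 * 30 * 10

81.0000 mm


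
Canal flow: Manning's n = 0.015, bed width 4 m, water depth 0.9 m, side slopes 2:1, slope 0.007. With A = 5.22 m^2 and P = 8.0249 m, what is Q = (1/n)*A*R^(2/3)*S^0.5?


R = A/P = 5.22/8.0249 = 0.650475
Q = (1/0.015) * 5.22 * 0.650475^(2/3) * 0.007^0.5

21.8582 m^3/s


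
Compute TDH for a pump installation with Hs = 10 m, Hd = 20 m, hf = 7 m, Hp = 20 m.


TDH = Hs + Hd + hf + Hp = 10 + 20 + 7 + 20 = 57

57 m


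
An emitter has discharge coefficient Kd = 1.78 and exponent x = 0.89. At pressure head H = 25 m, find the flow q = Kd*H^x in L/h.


q = Kd * H^x = 1.78 * 25^0.89 = 1.78 * 17.545535

31.2311 L/h


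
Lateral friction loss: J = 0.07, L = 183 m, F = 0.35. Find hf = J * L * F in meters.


hf = J * L * F = 0.07 * 183 * 0.35 = 4.4835 m

4.4835 m


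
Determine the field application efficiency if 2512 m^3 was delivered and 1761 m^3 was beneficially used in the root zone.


Ea = V_root / V_field * 100 = 1761 / 2512 * 100 = 70.1035%

70.1035 %


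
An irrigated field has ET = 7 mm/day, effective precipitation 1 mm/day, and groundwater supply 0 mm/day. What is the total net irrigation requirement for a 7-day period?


Daily deficit = ET - Pe - GW = 7 - 1 - 0 = 6 mm/day
NIR = 6 * 7 = 42 mm

42.0000 mm


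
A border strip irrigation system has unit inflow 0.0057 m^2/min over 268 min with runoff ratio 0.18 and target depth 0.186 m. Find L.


L = q*t/((1+r)*Z)
L = 0.0057*268/((1+0.18)*0.186)
L = 1.5276/0.21948

6.9601 m


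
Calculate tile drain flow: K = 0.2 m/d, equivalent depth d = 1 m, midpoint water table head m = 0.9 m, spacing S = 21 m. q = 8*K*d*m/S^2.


q = 8*K*d*m/S^2
q = 8*0.2*1*0.9/21^2
q = 1.4400 / 441

0.0033 m/d


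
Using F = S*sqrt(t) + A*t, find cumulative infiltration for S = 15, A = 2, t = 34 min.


F = S*sqrt(t) + A*t
F = 15*sqrt(34) + 2*34
F = 15*5.830952 + 68

155.4643 mm


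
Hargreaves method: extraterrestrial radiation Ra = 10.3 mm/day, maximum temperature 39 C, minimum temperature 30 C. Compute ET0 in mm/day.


Tmean = (Tmax + Tmin)/2 = (39 + 30)/2 = 34.5
ET0 = 0.0023 * 10.3 * (34.5 + 17.8) * sqrt(39 - 30)
ET0 = 0.0023 * 10.3 * 52.3 * 3.000000

3.7170 mm/day


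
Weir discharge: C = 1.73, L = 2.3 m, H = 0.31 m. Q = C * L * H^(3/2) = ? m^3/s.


Q = C * L * H^(3/2) = 1.73 * 2.3 * 0.31^1.5 = 1.73 * 2.3 * 0.172601

0.6868 m^3/s


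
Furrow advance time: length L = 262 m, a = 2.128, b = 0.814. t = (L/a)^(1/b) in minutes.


t = (L/a)^(1/b)
t = (262/2.128)^(1/0.814)
t = 123.120301^(1/0.814)

369.8048 min


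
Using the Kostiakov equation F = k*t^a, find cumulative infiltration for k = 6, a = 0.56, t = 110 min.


F = k * t^a = 6 * 110^0.56
F = 6 * 13.905285

83.4317 mm


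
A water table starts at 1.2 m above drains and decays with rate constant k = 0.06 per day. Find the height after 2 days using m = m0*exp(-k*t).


m = m0 * exp(-k*t)
m = 1.2 * exp(-0.06 * 2)
m = 1.2 * exp(-0.1200)

1.0643 m


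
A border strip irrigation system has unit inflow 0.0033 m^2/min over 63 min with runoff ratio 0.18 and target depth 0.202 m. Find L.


L = q*t/((1+r)*Z)
L = 0.0033*63/((1+0.18)*0.202)
L = 0.2079/0.23836

0.8722 m


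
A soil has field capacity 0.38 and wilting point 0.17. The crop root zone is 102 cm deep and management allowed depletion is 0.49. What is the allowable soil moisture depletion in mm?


SMD = (FC - PWP) * d * MAD * 10
SMD = (0.38 - 0.17) * 102 * 0.49 * 10
SMD = 0.2100 * 102 * 0.49 * 10

104.9580 mm


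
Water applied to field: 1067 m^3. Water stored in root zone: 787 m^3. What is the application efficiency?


Ea = V_root / V_field * 100 = 787 / 1067 * 100 = 73.7582%

73.7582 %


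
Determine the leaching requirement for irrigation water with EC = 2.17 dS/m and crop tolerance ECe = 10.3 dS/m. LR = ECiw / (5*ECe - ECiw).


LR = ECiw / (5*ECe - ECiw)
LR = 2.17 / (5*10.3 - 2.17)
LR = 2.17 / 49.3300

0.0440


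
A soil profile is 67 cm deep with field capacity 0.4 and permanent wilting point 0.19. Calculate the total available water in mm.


AWC = (FC - PWP) * d * 10
AWC = (0.4 - 0.19) * 67 * 10
AWC = 0.2100 * 67 * 10

140.7000 mm


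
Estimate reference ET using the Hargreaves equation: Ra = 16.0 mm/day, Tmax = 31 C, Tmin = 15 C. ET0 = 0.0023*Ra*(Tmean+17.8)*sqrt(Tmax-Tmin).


Tmean = (Tmax + Tmin)/2 = (31 + 15)/2 = 23.0
ET0 = 0.0023 * 16.0 * (23.0 + 17.8) * sqrt(31 - 15)
ET0 = 0.0023 * 16.0 * 40.8 * 4.000000

6.0058 mm/day


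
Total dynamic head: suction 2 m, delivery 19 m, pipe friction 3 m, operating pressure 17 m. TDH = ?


TDH = Hs + Hd + hf + Hp = 2 + 19 + 3 + 17 = 41

41 m


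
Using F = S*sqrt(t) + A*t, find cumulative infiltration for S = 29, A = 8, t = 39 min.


F = S*sqrt(t) + A*t
F = 29*sqrt(39) + 8*39
F = 29*6.244998 + 312

493.1049 mm


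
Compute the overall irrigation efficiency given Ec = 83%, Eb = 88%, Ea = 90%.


Ec = 0.83, Eb = 0.88, Ea = 0.9
E = 0.83 * 0.88 * 0.9 * 100 = 65.7360%

65.7360 %


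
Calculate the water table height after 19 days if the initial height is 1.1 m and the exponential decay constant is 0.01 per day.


m = m0 * exp(-k*t)
m = 1.1 * exp(-0.01 * 19)
m = 1.1 * exp(-0.1900)

0.9097 m


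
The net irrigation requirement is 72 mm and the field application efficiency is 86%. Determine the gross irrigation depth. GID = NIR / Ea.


Ea = 86% = 0.86
GID = NIR / Ea = 72 / 0.86 = 83.7209 mm

83.7209 mm


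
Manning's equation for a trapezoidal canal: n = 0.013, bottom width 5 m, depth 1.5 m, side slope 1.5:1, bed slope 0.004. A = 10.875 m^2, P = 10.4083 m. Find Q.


R = A/P = 10.875/10.4083 = 1.044839
Q = (1/0.013) * 10.875 * 1.044839^(2/3) * 0.004^0.5

54.4773 m^3/s


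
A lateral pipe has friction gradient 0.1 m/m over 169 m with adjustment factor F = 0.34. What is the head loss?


hf = J * L * F = 0.1 * 169 * 0.34 = 5.7460 m

5.7460 m


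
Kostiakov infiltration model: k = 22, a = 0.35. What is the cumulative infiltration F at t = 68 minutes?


F = k * t^a = 22 * 68^0.35
F = 22 * 4.379032

96.3387 mm


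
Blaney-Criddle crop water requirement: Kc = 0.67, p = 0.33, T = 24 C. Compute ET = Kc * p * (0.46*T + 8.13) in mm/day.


ET = Kc * p * (0.46*T + 8.13)
ET = 0.67 * 0.33 * (0.46*24 + 8.13)
ET = 0.67 * 0.33 * 19.1700

4.2385 mm/day


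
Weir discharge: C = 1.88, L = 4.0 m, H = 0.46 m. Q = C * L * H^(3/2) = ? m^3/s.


Q = C * L * H^(3/2) = 1.88 * 4.0 * 0.46^1.5 = 1.88 * 4.0 * 0.311987

2.3461 m^3/s


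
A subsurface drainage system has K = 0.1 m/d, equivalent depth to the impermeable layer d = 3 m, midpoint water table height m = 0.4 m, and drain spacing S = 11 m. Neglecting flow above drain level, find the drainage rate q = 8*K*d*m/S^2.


q = 8*K*d*m/S^2
q = 8*0.1*3*0.4/11^2
q = 0.9600 / 121

0.0079 m/d


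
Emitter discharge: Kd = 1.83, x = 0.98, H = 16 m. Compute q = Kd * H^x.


q = Kd * H^x = 1.83 * 16^0.98 = 1.83 * 15.136922

27.7006 L/h


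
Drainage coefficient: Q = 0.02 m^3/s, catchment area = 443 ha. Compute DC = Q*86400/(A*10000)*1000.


DC = Q * 86400 / (A * 10000) * 1000
DC = 0.02 * 86400 / (443 * 10000) * 1000
DC = 1728000.0000 / 4430000

0.3901 mm/day


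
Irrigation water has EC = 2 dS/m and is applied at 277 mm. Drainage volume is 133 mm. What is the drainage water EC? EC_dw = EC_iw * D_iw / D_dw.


EC_dw = EC_iw * D_iw / D_dw
EC_dw = 2 * 277 / 133
EC_dw = 554 / 133

4.1654 dS/m


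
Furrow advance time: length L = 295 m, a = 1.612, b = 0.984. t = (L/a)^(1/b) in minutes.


t = (L/a)^(1/b)
t = (295/1.612)^(1/0.984)
t = 183.002481^(1/0.984)

199.1796 min


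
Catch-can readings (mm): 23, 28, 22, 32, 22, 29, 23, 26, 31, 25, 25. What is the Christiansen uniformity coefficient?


mean = 26.000000 mm
MAD = 2.909091 mm
CU = (1 - 2.909091/26.000000)*100

88.8112 %


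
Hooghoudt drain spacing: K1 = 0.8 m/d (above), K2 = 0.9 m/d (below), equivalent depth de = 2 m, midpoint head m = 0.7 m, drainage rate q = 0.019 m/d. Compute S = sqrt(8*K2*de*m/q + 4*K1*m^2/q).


S^2 = 8*K2*de*m/q + 4*K1*m^2/q
S^2 = 8*0.9*2*0.7/0.019 + 4*0.8*0.7^2/0.019
S = sqrt(613.0526)

24.7599 m


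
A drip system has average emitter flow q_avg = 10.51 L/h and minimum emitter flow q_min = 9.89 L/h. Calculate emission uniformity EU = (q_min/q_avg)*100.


EU = (q_min/q_avg)*100 = (9.89/10.51)*100 = 94.1009%

94.1009 %


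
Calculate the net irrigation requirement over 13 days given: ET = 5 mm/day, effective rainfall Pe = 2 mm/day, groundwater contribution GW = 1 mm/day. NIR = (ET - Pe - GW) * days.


Daily deficit = ET - Pe - GW = 5 - 2 - 1 = 2 mm/day
NIR = 2 * 13 = 26 mm

26.0000 mm


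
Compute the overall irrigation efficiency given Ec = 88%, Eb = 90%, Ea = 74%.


Ec = 0.88, Eb = 0.9, Ea = 0.74
E = 0.88 * 0.9 * 0.74 * 100 = 58.6080%

58.6080 %


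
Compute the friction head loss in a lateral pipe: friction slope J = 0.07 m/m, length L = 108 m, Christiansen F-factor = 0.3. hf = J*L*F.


hf = J * L * F = 0.07 * 108 * 0.3 = 2.2680 m

2.2680 m


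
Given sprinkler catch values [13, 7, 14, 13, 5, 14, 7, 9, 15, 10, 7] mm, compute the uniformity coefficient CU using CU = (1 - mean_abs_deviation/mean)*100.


mean = 10.363636 mm
MAD = 3.123967 mm
CU = (1 - 3.123967/10.363636)*100

69.8565 %


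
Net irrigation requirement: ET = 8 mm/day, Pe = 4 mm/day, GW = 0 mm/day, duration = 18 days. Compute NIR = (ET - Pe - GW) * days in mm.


Daily deficit = ET - Pe - GW = 8 - 4 - 0 = 4 mm/day
NIR = 4 * 18 = 72 mm

72.0000 mm


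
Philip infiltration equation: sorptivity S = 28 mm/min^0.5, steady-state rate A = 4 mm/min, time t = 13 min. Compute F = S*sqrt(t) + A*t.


F = S*sqrt(t) + A*t
F = 28*sqrt(13) + 4*13
F = 28*3.605551 + 52

152.9554 mm


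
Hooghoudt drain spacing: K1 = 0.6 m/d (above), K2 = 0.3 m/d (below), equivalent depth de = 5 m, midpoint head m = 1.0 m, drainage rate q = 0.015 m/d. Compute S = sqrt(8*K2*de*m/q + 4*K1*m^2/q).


S^2 = 8*K2*de*m/q + 4*K1*m^2/q
S^2 = 8*0.3*5*1.0/0.015 + 4*0.6*1.0^2/0.015
S = sqrt(960.0000)

30.9839 m


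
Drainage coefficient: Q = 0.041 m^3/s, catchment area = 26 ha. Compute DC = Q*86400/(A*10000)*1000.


DC = Q * 86400 / (A * 10000) * 1000
DC = 0.041 * 86400 / (26 * 10000) * 1000
DC = 3542400.0000 / 260000

13.6246 mm/day


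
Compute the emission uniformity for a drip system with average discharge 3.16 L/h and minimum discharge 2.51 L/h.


EU = (q_min/q_avg)*100 = (2.51/3.16)*100 = 79.4304%

79.4304 %


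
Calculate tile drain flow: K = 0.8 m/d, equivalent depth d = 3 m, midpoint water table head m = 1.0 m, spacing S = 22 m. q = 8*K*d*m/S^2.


q = 8*K*d*m/S^2
q = 8*0.8*3*1.0/22^2
q = 19.2000 / 484

0.0397 m/d


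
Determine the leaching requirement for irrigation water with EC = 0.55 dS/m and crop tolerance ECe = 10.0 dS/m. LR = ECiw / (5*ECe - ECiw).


LR = ECiw / (5*ECe - ECiw)
LR = 0.55 / (5*10.0 - 0.55)
LR = 0.55 / 49.4500

0.0111


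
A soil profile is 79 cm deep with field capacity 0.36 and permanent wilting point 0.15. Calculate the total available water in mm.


AWC = (FC - PWP) * d * 10
AWC = (0.36 - 0.15) * 79 * 10
AWC = 0.2100 * 79 * 10

165.9000 mm


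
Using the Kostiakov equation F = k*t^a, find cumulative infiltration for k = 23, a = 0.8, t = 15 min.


F = k * t^a = 23 * 15^0.8
F = 23 * 8.727161

200.7247 mm


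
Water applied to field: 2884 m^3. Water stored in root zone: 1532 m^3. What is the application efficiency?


Ea = V_root / V_field * 100 = 1532 / 2884 * 100 = 53.1207%

53.1207 %


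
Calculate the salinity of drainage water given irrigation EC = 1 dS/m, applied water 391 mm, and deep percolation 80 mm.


EC_dw = EC_iw * D_iw / D_dw
EC_dw = 1 * 391 / 80
EC_dw = 391 / 80

4.8875 dS/m
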